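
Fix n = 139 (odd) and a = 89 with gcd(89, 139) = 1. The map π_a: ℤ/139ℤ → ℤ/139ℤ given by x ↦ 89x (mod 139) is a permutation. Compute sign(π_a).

Orbit of 81 under x↦89x: [81, 120, 116, 38, 46, 63, 47]… (length divides ord_139(89)).
π_89 has 3 disjoint cycles with lengths [69, 69, 1] on {0,…,138}.
sign(π) = (−1)^{n − #cycles} = (−1)^{139−3} = (−1)^136 = +1.
Zolotarev: (89|139) = +1, matching the cycle-count sign.

+1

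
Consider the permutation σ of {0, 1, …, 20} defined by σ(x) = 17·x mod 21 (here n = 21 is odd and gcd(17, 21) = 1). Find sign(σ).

Orbit of 1 under x↦17x: [1, 17, 16, 20, 4, 5]… (length divides ord_21(17)).
Cycle lengths of π_17 on ℤ/21ℤ: [6, 6, 6, 2, 1]; 5 cycles in total.
21 − 5 = 16 transpositions; sign(π) = (−1)^16 = +1.

+1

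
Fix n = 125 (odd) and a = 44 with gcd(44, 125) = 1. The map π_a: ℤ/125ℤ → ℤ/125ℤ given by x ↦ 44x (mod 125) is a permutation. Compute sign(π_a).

+1

Start at x=11: 11 → 109 → 46 → 24 → 56 → 89 → 41 → … (one orbit).
Cycle type of π: 50×2 + 10×2 + 2×2 + 1; total 7 cycles.
n − c = 125 − 7 = 118; sign = (−1)^118 = +1.
Check: (44/125) = +1 by Zolotarev.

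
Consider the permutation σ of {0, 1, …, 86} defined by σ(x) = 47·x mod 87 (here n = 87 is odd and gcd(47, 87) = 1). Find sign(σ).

+1

Start at x=26: 26 → 4 → 14 → 49 → 41 → 13 → 2 → … (one orbit).
Cycle type of π: 28×3 + 2 + 1; total 5 cycles.
With 5 cycles on 87 points, sign = (−1)^{87−5} = +1.
The Jacobi symbol (47|87) = +1 (Zolotarev) agrees.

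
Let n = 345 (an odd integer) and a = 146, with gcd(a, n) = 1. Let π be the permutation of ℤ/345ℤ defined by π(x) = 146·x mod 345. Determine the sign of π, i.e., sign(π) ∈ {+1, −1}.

-1

Start at x=1: 1 → 146 → 271 → 236 → 301 → 131 → 151 → … (one orbit).
30 cycles of lengths [22, 22, 22, 22, 22, 22, 22, 22, 22, 22, 11, 11, 11, 11, 11, 11, 11, 11, 11, 11, 2, 2, 2, 2, 2, 1, 1, 1, 1, 1].
345 − 30 = 315 transpositions; sign(π) = (−1)^315 = -1.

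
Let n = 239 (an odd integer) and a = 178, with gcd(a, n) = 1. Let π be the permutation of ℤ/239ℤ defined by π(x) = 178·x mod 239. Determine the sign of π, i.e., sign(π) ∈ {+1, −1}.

-1

Trace 166: π^k(166) = [166, 151, 110, 221, 142, 181, 192] for k=0..6.
Decompose π into cycles: lengths [238, 1] (2 cycles, including the fixed point 0).
2 cycles on 239: each ℓ→(−1)^(ℓ−1), product (−1)^237 = -1.
Check: (178/239) = -1 by Zolotarev.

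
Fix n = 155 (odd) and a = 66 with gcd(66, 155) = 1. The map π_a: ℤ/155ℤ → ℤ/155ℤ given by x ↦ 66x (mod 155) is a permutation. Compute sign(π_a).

Start at x=101: 101 → 1 → 66 → 16 → 126 → 101 (one orbit).
The orbit structure of x ↦ 66x mod 155: 35 orbits of sizes [5, 5, 5, 5, 5, 5, 5, 5, 5, 5, 5, 5, 5, 5, 5, 5, 5, 5, 5, 5, 5, 5, 5, 5, 5, 5, 5, 5, 5, 5, 1, 1, 1, 1, 1].
Σ(ℓ_i−1) = 155−35 = 120; sign = (−1)^120 = +1.
Via Zolotarev, sign(π_{66}) = (66|155) = +1.

+1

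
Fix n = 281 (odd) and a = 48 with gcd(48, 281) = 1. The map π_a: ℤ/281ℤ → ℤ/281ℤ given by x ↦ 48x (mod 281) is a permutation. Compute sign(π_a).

-1

Trace 97: π^k(97) = [97, 160, 93, 249, 150, 175, 251] for k=0..6.
Decompose π into cycles: lengths [280, 1] (2 cycles, including the fixed point 0).
2 cycles on 281: each ℓ→(−1)^(ℓ−1), product (−1)^279 = -1.
(48|281)_J = -1 (Zolotarev's lemma cross-check).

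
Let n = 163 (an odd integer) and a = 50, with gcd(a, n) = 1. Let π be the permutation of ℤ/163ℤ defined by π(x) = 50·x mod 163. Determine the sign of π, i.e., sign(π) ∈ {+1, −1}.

Start at x=150: 150 → 2 → 100 → 110 → 121 → 19 → 135 → … (one orbit).
2 cycles of lengths [162, 1].
Σ(ℓ_i−1) = 163−2 = 161; sign = (−1)^161 = -1.
The Jacobi symbol (50|163) = -1 (Zolotarev) agrees.

-1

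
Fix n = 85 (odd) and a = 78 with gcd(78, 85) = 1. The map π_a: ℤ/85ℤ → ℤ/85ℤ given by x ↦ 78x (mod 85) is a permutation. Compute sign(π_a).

+1

Start at x=1: 1 → 78 → 49 → 82 → 21 → 23 → 9 → … (one orbit).
7 cycles of lengths [16, 16, 16, 16, 16, 4, 1].
n − c = 85 − 7 = 78; sign = (−1)^78 = +1.
(78|85)_J = +1 (Zolotarev's lemma cross-check).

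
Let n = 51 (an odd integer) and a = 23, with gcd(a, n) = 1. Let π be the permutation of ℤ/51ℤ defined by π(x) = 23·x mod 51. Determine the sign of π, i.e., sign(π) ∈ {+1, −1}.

+1

Orbit of 19 under x↦23x: [19, 29, 4, 41, 25, 14, 16]… (length divides ord_51(23)).
Cycle type of π: 16×3 + 2 + 1; total 5 cycles.
n − c = 51 − 5 = 46; sign = (−1)^46 = +1.
Zolotarev: (23|51) = +1, matching the cycle-count sign.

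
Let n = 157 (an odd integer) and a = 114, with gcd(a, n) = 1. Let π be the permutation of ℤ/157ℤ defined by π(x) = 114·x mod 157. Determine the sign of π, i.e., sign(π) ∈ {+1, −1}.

Orbit of 48 under x↦114x: [48, 134, 47, 20, 82, 85, 113]… (length divides ord_157(114)).
π_114 has 2 disjoint cycles with lengths [156, 1] on {0,…,156}.
Σ(ℓ_i−1) = 157−2 = 155; sign = (−1)^155 = -1.

-1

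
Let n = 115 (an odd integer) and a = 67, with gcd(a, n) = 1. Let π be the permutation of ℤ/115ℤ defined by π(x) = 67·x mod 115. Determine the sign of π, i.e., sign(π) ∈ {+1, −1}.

Trace 28: π^k(28) = [28, 36, 112, 29, 103, 1, 67] for k=0..6.
Cycle type of π: 44×2 + 22 + 4 + 1; total 5 cycles.
Σ(ℓ_i−1) = 115−5 = 110; sign = (−1)^110 = +1.
Zolotarev: (67|115) = +1, matching the cycle-count sign.

+1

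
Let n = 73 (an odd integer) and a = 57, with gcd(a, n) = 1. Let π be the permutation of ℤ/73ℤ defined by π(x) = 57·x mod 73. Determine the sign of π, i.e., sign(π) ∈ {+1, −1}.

Orbit of 41 under x↦57x: [41, 1, 57, 37, 65, 55, 69]… (length divides ord_73(57)).
Cycle type of π: 18×4 + 1; total 5 cycles.
73 − 5 = 68 transpositions; sign(π) = (−1)^68 = +1.
The Jacobi symbol (57|73) = +1 (Zolotarev) agrees.

+1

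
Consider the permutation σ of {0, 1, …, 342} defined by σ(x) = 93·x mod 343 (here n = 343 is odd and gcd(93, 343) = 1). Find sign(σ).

Orbit of 85 under x↦93x: [85, 16, 116, 155, 9, 151, 323]… (length divides ord_343(93)).
The orbit structure of x ↦ 93x mod 343: 7 orbits of sizes [147, 147, 21, 21, 3, 3, 1].
Σ(ℓ_i−1) = 343−7 = 336; sign = (−1)^336 = +1.
Via Zolotarev, sign(π_{93}) = (93|343) = +1.

+1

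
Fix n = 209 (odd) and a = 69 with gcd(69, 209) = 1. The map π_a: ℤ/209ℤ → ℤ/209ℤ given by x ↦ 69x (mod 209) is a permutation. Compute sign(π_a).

-1

Orbit of 163 under x↦69x: [163, 170, 26, 122, 58, 31, 49]… (length divides ord_209(69)).
12 cycles of lengths [30, 30, 30, 30, 30, 30, 6, 6, 6, 5, 5, 1].
n − c = 209 − 12 = 197; sign = (−1)^197 = -1.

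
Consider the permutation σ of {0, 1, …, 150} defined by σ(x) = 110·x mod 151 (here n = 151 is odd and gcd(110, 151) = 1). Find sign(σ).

Start at x=127: 127 → 78 → 124 → 50 → 64 → 94 → 72 → … (one orbit).
The orbit structure of x ↦ 110x mod 151: 7 orbits of sizes [25, 25, 25, 25, 25, 25, 1].
151 − 7 = 144 transpositions; sign(π) = (−1)^144 = +1.
The Jacobi symbol (110|151) = +1 (Zolotarev) agrees.

+1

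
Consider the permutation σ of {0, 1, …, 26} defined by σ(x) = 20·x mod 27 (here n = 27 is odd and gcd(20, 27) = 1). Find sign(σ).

-1

Trace 1: π^k(1) = [1, 20, 22, 8, 25, 14, 10] for k=0..6.
The orbit structure of x ↦ 20x mod 27: 4 orbits of sizes [18, 6, 2, 1].
sign(π) = (−1)^{n − #cycles} = (−1)^{27−4} = (−1)^23 = -1.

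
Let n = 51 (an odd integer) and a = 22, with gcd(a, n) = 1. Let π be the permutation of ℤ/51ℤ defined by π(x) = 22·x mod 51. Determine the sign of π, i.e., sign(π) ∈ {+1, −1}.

Orbit of 1 under x↦22x: [1, 22, 25, 40, 13, 31, 19]… (length divides ord_51(22)).
Cycle lengths of π_22 on ℤ/51ℤ: [16, 16, 16, 1, 1, 1]; 6 cycles in total.
n − c = 51 − 6 = 45; sign = (−1)^45 = -1.

-1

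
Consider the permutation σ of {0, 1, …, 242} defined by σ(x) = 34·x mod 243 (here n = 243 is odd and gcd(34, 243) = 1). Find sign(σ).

Start at x=241: 241 → 175 → 118 → 124 → 85 → 217 → 88 → … (one orbit).
Decompose π into cycles: lengths [81, 81, 27, 27, 9, 9, 3, 3, 1, 1, 1] (11 cycles, including the fixed point 0).
243 − 11 = 232 transpositions; sign(π) = (−1)^232 = +1.
Zolotarev: (34|243) = +1, matching the cycle-count sign.

+1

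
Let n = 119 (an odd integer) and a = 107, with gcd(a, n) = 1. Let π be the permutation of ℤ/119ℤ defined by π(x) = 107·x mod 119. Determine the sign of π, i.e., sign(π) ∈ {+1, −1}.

-1

Trace 46: π^k(46) = [46, 43, 79, 4, 71, 100, 109] for k=0..6.
Decompose π into cycles: lengths [48, 48, 16, 3, 3, 1] (6 cycles, including the fixed point 0).
Σ(ℓ_i−1) = 119−6 = 113; sign = (−1)^113 = -1.
(107|119)_J = -1 (Zolotarev's lemma cross-check).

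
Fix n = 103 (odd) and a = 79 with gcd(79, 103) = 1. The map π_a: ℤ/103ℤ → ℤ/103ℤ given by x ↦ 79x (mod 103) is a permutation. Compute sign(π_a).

+1

Trace 61: π^k(61) = [61, 81, 13, 100, 72, 23, 66] for k=0..6.
Cycle lengths of π_79 on ℤ/103ℤ: [17, 17, 17, 17, 17, 17, 1]; 7 cycles in total.
103 − 7 = 96 transpositions; sign(π) = (−1)^96 = +1.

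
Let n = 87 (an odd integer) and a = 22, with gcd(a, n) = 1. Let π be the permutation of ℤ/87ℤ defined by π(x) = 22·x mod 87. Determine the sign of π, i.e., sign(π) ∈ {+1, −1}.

+1

Trace 67: π^k(67) = [67, 82, 64, 16, 4, 1, 22] for k=0..6.
Cycle type of π: 14×6 + 1×3; total 9 cycles.
sign(π) = (−1)^{n − #cycles} = (−1)^{87−9} = (−1)^78 = +1.
Via Zolotarev, sign(π_{22}) = (22|87) = +1.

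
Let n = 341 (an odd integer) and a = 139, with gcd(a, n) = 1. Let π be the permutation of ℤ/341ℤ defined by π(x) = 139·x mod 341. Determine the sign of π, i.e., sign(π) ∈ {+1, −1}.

Start at x=244: 244 → 157 → 340 → 202 → 116 → 97 → 184 → … (one orbit).
π_139 has 35 disjoint cycles with lengths [10, 10, 10, 10, 10, 10, 10, 10, 10, 10, 10, 10, 10, 10, 10, 10, 10, 10, 10, 10, 10, 10, 10, 10, 10, 10, 10, 10, 10, 10, 10, 10, 10, 10, 1] on {0,…,340}.
With 35 cycles on 341 points, sign = (−1)^{341−35} = +1.

+1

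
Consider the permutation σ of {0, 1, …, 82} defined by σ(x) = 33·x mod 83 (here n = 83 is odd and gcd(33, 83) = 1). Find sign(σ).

+1

Orbit of 36 under x↦33x: [36, 26, 28, 11, 31, 27, 61]… (length divides ord_83(33)).
Cycle lengths of π_33 on ℤ/83ℤ: [41, 41, 1]; 3 cycles in total.
83 − 3 = 80 transpositions; sign(π) = (−1)^80 = +1.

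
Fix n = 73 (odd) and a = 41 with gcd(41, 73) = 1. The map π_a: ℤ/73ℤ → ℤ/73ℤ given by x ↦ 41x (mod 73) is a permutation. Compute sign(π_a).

Start at x=36: 36 → 16 → 72 → 32 → 71 → 64 → 69 → … (one orbit).
5 cycles of lengths [18, 18, 18, 18, 1].
73 − 5 = 68 transpositions; sign(π) = (−1)^68 = +1.

+1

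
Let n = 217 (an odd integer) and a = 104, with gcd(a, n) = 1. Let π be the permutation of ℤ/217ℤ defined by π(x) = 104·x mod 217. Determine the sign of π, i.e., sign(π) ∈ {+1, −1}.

Orbit of 104 under x↦104x: [104, 183, 153, 71, 6, 190, 13]… (length divides ord_217(104)).
Cycle type of π: 30×7 + 2×3 + 1; total 11 cycles.
Σ(ℓ_i−1) = 217−11 = 206; sign = (−1)^206 = +1.
The Jacobi symbol (104|217) = +1 (Zolotarev) agrees.

+1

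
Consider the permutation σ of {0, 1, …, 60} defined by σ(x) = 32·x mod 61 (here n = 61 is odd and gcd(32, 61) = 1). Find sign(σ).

-1

Start at x=40: 40 → 60 → 29 → 13 → 50 → 14 → 21 → … (one orbit).
Cycle type of π: 12×5 + 1; total 6 cycles.
61 − 6 = 55 transpositions; sign(π) = (−1)^55 = -1.
(32|61)_J = -1 (Zolotarev's lemma cross-check).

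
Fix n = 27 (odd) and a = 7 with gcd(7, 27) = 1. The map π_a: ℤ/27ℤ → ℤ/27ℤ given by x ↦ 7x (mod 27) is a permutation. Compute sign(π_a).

Start at x=16: 16 → 4 → 1 → 7 → 22 → 19 → 25 → … (one orbit).
π_7 has 7 disjoint cycles with lengths [9, 9, 3, 3, 1, 1, 1] on {0,…,26}.
Σ(ℓ_i−1) = 27−7 = 20; sign = (−1)^20 = +1.
Check: (7/27) = +1 by Zolotarev.

+1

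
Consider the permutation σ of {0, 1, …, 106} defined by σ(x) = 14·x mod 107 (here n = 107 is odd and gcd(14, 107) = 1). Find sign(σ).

+1

Orbit of 76 under x↦14x: [76, 101, 23, 1, 14, 89, 69]… (length divides ord_107(14)).
Cycle lengths of π_14 on ℤ/107ℤ: [53, 53, 1]; 3 cycles in total.
107 − 3 = 104 transpositions; sign(π) = (−1)^104 = +1.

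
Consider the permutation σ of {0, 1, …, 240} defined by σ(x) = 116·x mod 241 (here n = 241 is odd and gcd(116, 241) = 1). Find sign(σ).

+1

Trace 64: π^k(64) = [64, 194, 91, 193, 216, 233, 36] for k=0..6.
Cycle type of π: 40×6 + 1; total 7 cycles.
241 − 7 = 234 transpositions; sign(π) = (−1)^234 = +1.
Via Zolotarev, sign(π_{116}) = (116|241) = +1.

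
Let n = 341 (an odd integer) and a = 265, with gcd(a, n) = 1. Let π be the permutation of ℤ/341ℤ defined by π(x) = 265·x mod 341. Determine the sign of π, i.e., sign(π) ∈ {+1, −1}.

Orbit of 45 under x↦265x: [45, 331, 78, 210, 67, 23, 298]… (length divides ord_341(265)).
Decompose π into cycles: lengths [30, 30, 30, 30, 30, 30, 30, 30, 30, 30, 30, 1, 1, 1, 1, 1, 1, 1, 1, 1, 1, 1] (22 cycles, including the fixed point 0).
341 − 22 = 319 transpositions; sign(π) = (−1)^319 = -1.
(265|341)_J = -1 (Zolotarev's lemma cross-check).

-1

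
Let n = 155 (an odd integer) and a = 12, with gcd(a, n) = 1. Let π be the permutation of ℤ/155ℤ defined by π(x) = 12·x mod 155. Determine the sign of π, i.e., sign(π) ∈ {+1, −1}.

+1

Trace 109: π^k(109) = [109, 68, 41, 27, 14, 13, 1] for k=0..6.
Cycle type of π: 60×2 + 30 + 4 + 1; total 5 cycles.
n − c = 155 − 5 = 150; sign = (−1)^150 = +1.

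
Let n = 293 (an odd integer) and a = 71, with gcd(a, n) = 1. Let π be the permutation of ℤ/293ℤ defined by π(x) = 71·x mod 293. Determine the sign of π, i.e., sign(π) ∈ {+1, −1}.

+1

Start at x=292: 292 → 222 → 233 → 135 → 209 → 189 → 234 → … (one orbit).
Cycle type of π: 146×2 + 1; total 3 cycles.
sign(π) = (−1)^{n − #cycles} = (−1)^{293−3} = (−1)^290 = +1.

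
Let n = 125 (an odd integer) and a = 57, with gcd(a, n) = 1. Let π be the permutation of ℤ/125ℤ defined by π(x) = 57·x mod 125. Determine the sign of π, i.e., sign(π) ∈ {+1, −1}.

Orbit of 57 under x↦57x: [57, 124, 68, 1]… (length divides ord_125(57)).
Cycle type of π: 4×31 + 1; total 32 cycles.
32 cycles on 125: each ℓ→(−1)^(ℓ−1), product (−1)^93 = -1.

-1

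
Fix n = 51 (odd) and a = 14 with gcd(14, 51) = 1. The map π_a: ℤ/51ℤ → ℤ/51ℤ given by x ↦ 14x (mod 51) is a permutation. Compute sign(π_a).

+1

Trace 19: π^k(19) = [19, 11, 1, 14, 43, 41, 13] for k=0..6.
π_14 has 5 disjoint cycles with lengths [16, 16, 16, 2, 1] on {0,…,50}.
51 − 5 = 46 transpositions; sign(π) = (−1)^46 = +1.
Via Zolotarev, sign(π_{14}) = (14|51) = +1.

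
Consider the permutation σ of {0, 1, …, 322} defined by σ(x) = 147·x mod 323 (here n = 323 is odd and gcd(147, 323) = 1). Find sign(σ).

Start at x=196: 196 → 65 → 188 → 181 → 121 → 22 → 4 → … (one orbit).
5 cycles of lengths [144, 144, 18, 16, 1].
n − c = 323 − 5 = 318; sign = (−1)^318 = +1.
The Jacobi symbol (147|323) = +1 (Zolotarev) agrees.

+1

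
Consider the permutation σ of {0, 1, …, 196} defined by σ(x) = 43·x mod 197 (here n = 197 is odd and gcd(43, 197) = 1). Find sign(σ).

Orbit of 49 under x↦43x: [49, 137, 178, 168, 132, 160, 182]… (length divides ord_197(43)).
Cycle type of π: 98×2 + 1; total 3 cycles.
With 3 cycles on 197 points, sign = (−1)^{197−3} = +1.
The Jacobi symbol (43|197) = +1 (Zolotarev) agrees.

+1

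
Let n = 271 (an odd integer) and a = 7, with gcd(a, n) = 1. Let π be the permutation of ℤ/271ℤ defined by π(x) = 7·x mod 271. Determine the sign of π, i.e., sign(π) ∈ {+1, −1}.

+1

Start at x=224: 224 → 213 → 136 → 139 → 160 → 36 → 252 → … (one orbit).
3 cycles of lengths [135, 135, 1].
271 − 3 = 268 transpositions; sign(π) = (−1)^268 = +1.
Check: (7/271) = +1 by Zolotarev.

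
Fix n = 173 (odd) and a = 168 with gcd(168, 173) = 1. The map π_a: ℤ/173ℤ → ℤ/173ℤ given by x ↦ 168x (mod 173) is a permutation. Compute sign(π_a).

Trace 54: π^k(54) = [54, 76, 139, 170, 15, 98, 29] for k=0..6.
Cycle lengths of π_168 on ℤ/173ℤ: [172, 1]; 2 cycles in total.
sign(π) = (−1)^{n − #cycles} = (−1)^{173−2} = (−1)^171 = -1.

-1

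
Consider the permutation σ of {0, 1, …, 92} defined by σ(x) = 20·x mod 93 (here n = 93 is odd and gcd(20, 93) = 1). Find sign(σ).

-1

Trace 70: π^k(70) = [70, 5, 7, 47, 10, 14, 1] for k=0..6.
Cycle lengths of π_20 on ℤ/93ℤ: [30, 30, 15, 15, 2, 1]; 6 cycles in total.
n − c = 93 − 6 = 87; sign = (−1)^87 = -1.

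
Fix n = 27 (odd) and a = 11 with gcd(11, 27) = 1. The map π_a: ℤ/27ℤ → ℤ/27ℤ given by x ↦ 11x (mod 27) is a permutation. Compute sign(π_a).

-1

Orbit of 14 under x↦11x: [14, 19, 20, 4, 17, 25, 5]… (length divides ord_27(11)).
Cycle type of π: 18 + 6 + 2 + 1; total 4 cycles.
Σ(ℓ_i−1) = 27−4 = 23; sign = (−1)^23 = -1.
Via Zolotarev, sign(π_{11}) = (11|27) = -1.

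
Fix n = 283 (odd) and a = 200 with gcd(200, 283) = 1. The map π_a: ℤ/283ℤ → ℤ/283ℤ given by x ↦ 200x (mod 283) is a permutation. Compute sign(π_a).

Start at x=14: 14 → 253 → 226 → 203 → 131 → 164 → 255 → … (one orbit).
The orbit structure of x ↦ 200x mod 283: 2 orbits of sizes [282, 1].
2 cycles on 283: each ℓ→(−1)^(ℓ−1), product (−1)^281 = -1.
(200|283)_J = -1 (Zolotarev's lemma cross-check).

-1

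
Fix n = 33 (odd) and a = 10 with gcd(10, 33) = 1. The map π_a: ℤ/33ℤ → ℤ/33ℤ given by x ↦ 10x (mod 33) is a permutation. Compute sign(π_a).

Orbit of 1 under x↦10x: [1, 10]… (length divides ord_33(10)).
18 cycles of lengths [2, 2, 2, 2, 2, 2, 2, 2, 2, 2, 2, 2, 2, 2, 2, 1, 1, 1].
With 18 cycles on 33 points, sign = (−1)^{33−18} = -1.
Check: (10/33) = -1 by Zolotarev.

-1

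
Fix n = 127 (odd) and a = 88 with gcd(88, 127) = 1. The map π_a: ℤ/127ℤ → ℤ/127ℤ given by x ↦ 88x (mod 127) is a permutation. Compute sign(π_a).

+1

Orbit of 61 under x↦88x: [61, 34, 71, 25, 41, 52, 4]… (length divides ord_127(88)).
3 cycles of lengths [63, 63, 1].
127 − 3 = 124 transpositions; sign(π) = (−1)^124 = +1.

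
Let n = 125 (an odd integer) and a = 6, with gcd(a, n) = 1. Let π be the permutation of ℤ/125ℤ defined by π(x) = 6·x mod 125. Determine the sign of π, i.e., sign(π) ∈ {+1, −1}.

+1

Start at x=71: 71 → 51 → 56 → 86 → 16 → 96 → 76 → … (one orbit).
Cycle lengths of π_6 on ℤ/125ℤ: [25, 25, 25, 25, 5, 5, 5, 5, 1, 1, 1, 1, 1]; 13 cycles in total.
13 cycles on 125: each ℓ→(−1)^(ℓ−1), product (−1)^112 = +1.
(6|125)_J = +1 (Zolotarev's lemma cross-check).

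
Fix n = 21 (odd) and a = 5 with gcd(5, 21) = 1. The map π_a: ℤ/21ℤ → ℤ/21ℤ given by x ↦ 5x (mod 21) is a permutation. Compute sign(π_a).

Trace 1: π^k(1) = [1, 5, 4, 20, 16, 17] for k=0..5.
5 cycles of lengths [6, 6, 6, 2, 1].
5 cycles on 21: each ℓ→(−1)^(ℓ−1), product (−1)^16 = +1.
Zolotarev: (5|21) = +1, matching the cycle-count sign.

+1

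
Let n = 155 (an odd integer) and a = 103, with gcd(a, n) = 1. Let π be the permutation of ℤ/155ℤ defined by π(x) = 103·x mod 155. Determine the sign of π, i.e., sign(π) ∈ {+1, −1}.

Orbit of 51 under x↦103x: [51, 138, 109, 67, 81, 128, 9]… (length divides ord_155(103)).
The orbit structure of x ↦ 103x mod 155: 6 orbits of sizes [60, 60, 15, 15, 4, 1].
n − c = 155 − 6 = 149; sign = (−1)^149 = -1.
(103|155)_J = -1 (Zolotarev's lemma cross-check).

-1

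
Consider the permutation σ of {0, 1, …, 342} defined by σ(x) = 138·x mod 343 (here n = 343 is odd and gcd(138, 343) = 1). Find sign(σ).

Start at x=132: 132 → 37 → 304 → 106 → 222 → 109 → 293 → … (one orbit).
4 cycles of lengths [294, 42, 6, 1].
n − c = 343 − 4 = 339; sign = (−1)^339 = -1.
Check: (138/343) = -1 by Zolotarev.

-1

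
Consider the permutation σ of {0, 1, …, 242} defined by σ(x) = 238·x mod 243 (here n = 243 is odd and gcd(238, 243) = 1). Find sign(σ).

Start at x=169: 169 → 127 → 94 → 16 → 163 → 157 → 187 → … (one orbit).
Cycle type of π: 81×2 + 27×2 + 9×2 + 3×2 + 1×3; total 11 cycles.
11 cycles on 243: each ℓ→(−1)^(ℓ−1), product (−1)^232 = +1.

+1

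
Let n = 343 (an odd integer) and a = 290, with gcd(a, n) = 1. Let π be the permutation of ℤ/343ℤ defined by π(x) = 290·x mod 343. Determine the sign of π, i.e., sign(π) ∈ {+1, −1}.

-1

Trace 101: π^k(101) = [101, 135, 48, 200, 33, 309, 87] for k=0..6.
4 cycles of lengths [294, 42, 6, 1].
n − c = 343 − 4 = 339; sign = (−1)^339 = -1.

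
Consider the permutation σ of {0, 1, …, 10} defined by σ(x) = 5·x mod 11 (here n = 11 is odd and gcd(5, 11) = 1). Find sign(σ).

Trace 4: π^k(4) = [4, 9, 1, 5, 3] for k=0..4.
Cycle type of π: 5×2 + 1; total 3 cycles.
3 cycles on 11: each ℓ→(−1)^(ℓ−1), product (−1)^8 = +1.
Via Zolotarev, sign(π_{5}) = (5|11) = +1.

+1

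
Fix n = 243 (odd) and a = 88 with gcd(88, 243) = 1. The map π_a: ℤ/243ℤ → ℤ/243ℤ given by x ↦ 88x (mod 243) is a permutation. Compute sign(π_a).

+1

Orbit of 58 under x↦88x: [58, 1, 88, 211, 100, 52, 202]… (length divides ord_243(88)).
Cycle type of π: 81×2 + 27×2 + 9×2 + 3×2 + 1×3; total 11 cycles.
243 − 11 = 232 transpositions; sign(π) = (−1)^232 = +1.
The Jacobi symbol (88|243) = +1 (Zolotarev) agrees.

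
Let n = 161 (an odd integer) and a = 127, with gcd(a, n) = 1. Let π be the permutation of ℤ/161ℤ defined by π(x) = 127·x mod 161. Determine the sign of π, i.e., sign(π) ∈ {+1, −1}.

+1

Trace 64: π^k(64) = [64, 78, 85, 8, 50, 71, 1] for k=0..6.
Decompose π into cycles: lengths [11, 11, 11, 11, 11, 11, 11, 11, 11, 11, 11, 11, 11, 11, 1, 1, 1, 1, 1, 1, 1] (21 cycles, including the fixed point 0).
21 cycles on 161: each ℓ→(−1)^(ℓ−1), product (−1)^140 = +1.
(127|161)_J = +1 (Zolotarev's lemma cross-check).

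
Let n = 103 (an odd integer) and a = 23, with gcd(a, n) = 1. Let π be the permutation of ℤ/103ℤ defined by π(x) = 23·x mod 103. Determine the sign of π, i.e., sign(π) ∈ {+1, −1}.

Start at x=76: 76 → 100 → 34 → 61 → 64 → 30 → 72 → … (one orbit).
7 cycles of lengths [17, 17, 17, 17, 17, 17, 1].
sign(π) = (−1)^{n − #cycles} = (−1)^{103−7} = (−1)^96 = +1.
Zolotarev: (23|103) = +1, matching the cycle-count sign.

+1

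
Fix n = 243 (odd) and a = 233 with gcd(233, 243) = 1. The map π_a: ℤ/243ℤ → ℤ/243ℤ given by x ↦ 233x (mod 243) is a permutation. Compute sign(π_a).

-1

Start at x=181: 181 → 134 → 118 → 35 → 136 → 98 → 235 → … (one orbit).
14 cycles of lengths [54, 54, 54, 18, 18, 18, 6, 6, 6, 2, 2, 2, 2, 1].
14 cycles on 243: each ℓ→(−1)^(ℓ−1), product (−1)^229 = -1.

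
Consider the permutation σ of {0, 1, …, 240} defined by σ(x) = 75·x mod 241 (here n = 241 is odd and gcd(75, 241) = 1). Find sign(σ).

+1

Orbit of 16 under x↦75x: [16, 236, 107, 72, 98, 120, 83]… (length divides ord_241(75)).
The orbit structure of x ↦ 75x mod 241: 3 orbits of sizes [120, 120, 1].
241 − 3 = 238 transpositions; sign(π) = (−1)^238 = +1.
(75|241)_J = +1 (Zolotarev's lemma cross-check).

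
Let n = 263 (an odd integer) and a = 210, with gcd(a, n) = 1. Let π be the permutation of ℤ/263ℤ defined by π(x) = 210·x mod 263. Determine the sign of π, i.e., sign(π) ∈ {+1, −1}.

+1

Trace 149: π^k(149) = [149, 256, 108, 62, 133, 52, 137] for k=0..6.
π_210 has 3 disjoint cycles with lengths [131, 131, 1] on {0,…,262}.
sign(π) = (−1)^{n − #cycles} = (−1)^{263−3} = (−1)^260 = +1.
Check: (210/263) = +1 by Zolotarev.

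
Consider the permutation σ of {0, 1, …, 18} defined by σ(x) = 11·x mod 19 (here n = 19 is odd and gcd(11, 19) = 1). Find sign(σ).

Trace 7: π^k(7) = [7, 1, 11] for k=0..2.
Cycle lengths of π_11 on ℤ/19ℤ: [3, 3, 3, 3, 3, 3, 1]; 7 cycles in total.
7 cycles on 19: each ℓ→(−1)^(ℓ−1), product (−1)^12 = +1.
Via Zolotarev, sign(π_{11}) = (11|19) = +1.

+1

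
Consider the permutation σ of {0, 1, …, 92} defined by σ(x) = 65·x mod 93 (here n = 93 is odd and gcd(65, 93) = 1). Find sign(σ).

+1

Start at x=29: 29 → 25 → 44 → 70 → 86 → 10 → 92 → … (one orbit).
Cycle type of π: 30×3 + 2 + 1; total 5 cycles.
5 cycles on 93: each ℓ→(−1)^(ℓ−1), product (−1)^88 = +1.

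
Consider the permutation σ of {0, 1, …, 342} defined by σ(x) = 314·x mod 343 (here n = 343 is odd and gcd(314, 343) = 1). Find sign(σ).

Orbit of 190 under x↦314x: [190, 321, 295, 20, 106, 13, 309]… (length divides ord_343(314)).
Decompose π into cycles: lengths [98, 98, 98, 14, 14, 14, 2, 2, 2, 1] (10 cycles, including the fixed point 0).
With 10 cycles on 343 points, sign = (−1)^{343−10} = -1.

-1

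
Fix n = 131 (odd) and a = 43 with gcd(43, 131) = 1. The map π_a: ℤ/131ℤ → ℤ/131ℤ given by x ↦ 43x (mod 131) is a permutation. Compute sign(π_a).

+1

Orbit of 3 under x↦43x: [3, 129, 45, 101, 20, 74, 38]… (length divides ord_131(43)).
Cycle lengths of π_43 on ℤ/131ℤ: [65, 65, 1]; 3 cycles in total.
With 3 cycles on 131 points, sign = (−1)^{131−3} = +1.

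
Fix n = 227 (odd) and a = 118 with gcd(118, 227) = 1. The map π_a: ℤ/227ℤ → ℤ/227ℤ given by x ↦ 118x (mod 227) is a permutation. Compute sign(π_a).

Orbit of 104 under x↦118x: [104, 14, 63, 170, 84, 151, 112]… (length divides ord_227(118)).
Cycle type of π: 226 + 1; total 2 cycles.
sign(π) = (−1)^{n − #cycles} = (−1)^{227−2} = (−1)^225 = -1.
The Jacobi symbol (118|227) = -1 (Zolotarev) agrees.

-1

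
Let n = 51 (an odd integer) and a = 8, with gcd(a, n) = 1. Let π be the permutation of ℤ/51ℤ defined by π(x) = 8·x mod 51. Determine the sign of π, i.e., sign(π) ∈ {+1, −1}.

Orbit of 2 under x↦8x: [2, 16, 26, 4, 32, 1, 8]… (length divides ord_51(8)).
8 cycles of lengths [8, 8, 8, 8, 8, 8, 2, 1].
8 cycles on 51: each ℓ→(−1)^(ℓ−1), product (−1)^43 = -1.
Via Zolotarev, sign(π_{8}) = (8|51) = -1.

-1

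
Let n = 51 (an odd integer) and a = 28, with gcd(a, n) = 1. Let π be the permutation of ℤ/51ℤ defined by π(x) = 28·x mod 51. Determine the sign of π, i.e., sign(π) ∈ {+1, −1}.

Start at x=49: 49 → 46 → 13 → 7 → 43 → 31 → 1 → … (one orbit).
The orbit structure of x ↦ 28x mod 51: 6 orbits of sizes [16, 16, 16, 1, 1, 1].
51 − 6 = 45 transpositions; sign(π) = (−1)^45 = -1.

-1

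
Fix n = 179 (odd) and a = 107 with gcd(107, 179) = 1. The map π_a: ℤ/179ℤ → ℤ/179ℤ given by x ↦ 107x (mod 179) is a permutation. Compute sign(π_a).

Start at x=142: 142 → 158 → 80 → 147 → 156 → 45 → 161 → … (one orbit).
Cycle lengths of π_107 on ℤ/179ℤ: [89, 89, 1]; 3 cycles in total.
3 cycles on 179: each ℓ→(−1)^(ℓ−1), product (−1)^176 = +1.

+1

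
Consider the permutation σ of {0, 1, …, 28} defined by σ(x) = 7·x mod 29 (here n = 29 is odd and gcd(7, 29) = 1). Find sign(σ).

+1

Trace 24: π^k(24) = [24, 23, 16, 25, 1, 7, 20] for k=0..6.
Cycle type of π: 7×4 + 1; total 5 cycles.
5 cycles on 29: each ℓ→(−1)^(ℓ−1), product (−1)^24 = +1.
Via Zolotarev, sign(π_{7}) = (7|29) = +1.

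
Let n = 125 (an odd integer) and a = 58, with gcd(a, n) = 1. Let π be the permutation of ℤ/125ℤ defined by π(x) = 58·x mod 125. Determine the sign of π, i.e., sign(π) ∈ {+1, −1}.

-1

Orbit of 73 under x↦58x: [73, 109, 72, 51, 83, 64, 87]… (length divides ord_125(58)).
π_58 has 4 disjoint cycles with lengths [100, 20, 4, 1] on {0,…,124}.
sign(π) = (−1)^{n − #cycles} = (−1)^{125−4} = (−1)^121 = -1.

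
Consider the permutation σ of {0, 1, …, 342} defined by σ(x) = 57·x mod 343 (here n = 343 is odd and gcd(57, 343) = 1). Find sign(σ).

+1

Orbit of 267 under x↦57x: [267, 127, 36, 337, 1, 57, 162]… (length divides ord_343(57)).
Cycle lengths of π_57 on ℤ/343ℤ: [49, 49, 49, 49, 49, 49, 7, 7, 7, 7, 7, 7, 1, 1, 1, 1, 1, 1, 1]; 19 cycles in total.
19 cycles on 343: each ℓ→(−1)^(ℓ−1), product (−1)^324 = +1.
Check: (57/343) = +1 by Zolotarev.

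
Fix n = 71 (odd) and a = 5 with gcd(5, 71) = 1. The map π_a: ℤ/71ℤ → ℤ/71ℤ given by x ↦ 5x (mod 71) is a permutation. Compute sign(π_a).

+1

Start at x=57: 57 → 1 → 5 → 25 → 54 → 57 (one orbit).
Decompose π into cycles: lengths [5, 5, 5, 5, 5, 5, 5, 5, 5, 5, 5, 5, 5, 5, 1] (15 cycles, including the fixed point 0).
71 − 15 = 56 transpositions; sign(π) = (−1)^56 = +1.
(5|71)_J = +1 (Zolotarev's lemma cross-check).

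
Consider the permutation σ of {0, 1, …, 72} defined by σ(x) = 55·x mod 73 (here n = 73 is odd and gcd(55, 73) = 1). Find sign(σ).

+1

Start at x=4: 4 → 1 → 55 → 32 → 8 → 2 → 37 → … (one orbit).
π_55 has 9 disjoint cycles with lengths [9, 9, 9, 9, 9, 9, 9, 9, 1] on {0,…,72}.
With 9 cycles on 73 points, sign = (−1)^{73−9} = +1.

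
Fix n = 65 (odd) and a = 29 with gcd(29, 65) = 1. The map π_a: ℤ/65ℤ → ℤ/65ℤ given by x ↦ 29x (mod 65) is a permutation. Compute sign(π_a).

+1

Orbit of 1 under x↦29x: [1, 29, 61, 14, 16, 9]… (length divides ord_65(29)).
Cycle type of π: 6×8 + 3×4 + 2×2 + 1; total 15 cycles.
With 15 cycles on 65 points, sign = (−1)^{65−15} = +1.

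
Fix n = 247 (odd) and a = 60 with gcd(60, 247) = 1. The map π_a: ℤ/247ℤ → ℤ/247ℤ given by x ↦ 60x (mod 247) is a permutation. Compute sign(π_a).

+1

Trace 142: π^k(142) = [142, 122, 157, 34, 64, 135, 196] for k=0..6.
Cycle lengths of π_60 on ℤ/247ℤ: [36, 36, 36, 36, 36, 36, 18, 4, 4, 4, 1]; 11 cycles in total.
n − c = 247 − 11 = 236; sign = (−1)^236 = +1.
(60|247)_J = +1 (Zolotarev's lemma cross-check).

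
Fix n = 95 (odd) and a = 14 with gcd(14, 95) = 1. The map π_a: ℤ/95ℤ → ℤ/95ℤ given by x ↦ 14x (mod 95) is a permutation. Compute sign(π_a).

Orbit of 6 under x↦14x: [6, 84, 36, 29, 26, 79, 61]… (length divides ord_95(14)).
The orbit structure of x ↦ 14x mod 95: 8 orbits of sizes [18, 18, 18, 18, 18, 2, 2, 1].
Σ(ℓ_i−1) = 95−8 = 87; sign = (−1)^87 = -1.

-1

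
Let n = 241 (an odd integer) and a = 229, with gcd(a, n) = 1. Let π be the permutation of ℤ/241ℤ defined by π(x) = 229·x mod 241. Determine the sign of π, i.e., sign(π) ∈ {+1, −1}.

+1

Trace 225: π^k(225) = [225, 192, 106, 174, 81, 233, 96] for k=0..6.
π_229 has 3 disjoint cycles with lengths [120, 120, 1] on {0,…,240}.
sign(π) = (−1)^{n − #cycles} = (−1)^{241−3} = (−1)^238 = +1.
Via Zolotarev, sign(π_{229}) = (229|241) = +1.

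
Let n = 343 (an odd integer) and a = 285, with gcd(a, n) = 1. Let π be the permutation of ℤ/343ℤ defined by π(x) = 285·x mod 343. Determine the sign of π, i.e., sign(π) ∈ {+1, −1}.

Trace 78: π^k(78) = [78, 278, 340, 174, 198, 178, 309] for k=0..6.
Decompose π into cycles: lengths [294, 42, 6, 1] (4 cycles, including the fixed point 0).
n − c = 343 − 4 = 339; sign = (−1)^339 = -1.
(285|343)_J = -1 (Zolotarev's lemma cross-check).

-1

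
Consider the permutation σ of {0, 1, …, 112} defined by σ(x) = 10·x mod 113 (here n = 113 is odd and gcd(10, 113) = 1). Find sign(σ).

Orbit of 17 under x↦10x: [17, 57, 5, 50, 48, 28, 54]… (length divides ord_113(10)).
The orbit structure of x ↦ 10x mod 113: 2 orbits of sizes [112, 1].
113 − 2 = 111 transpositions; sign(π) = (−1)^111 = -1.

-1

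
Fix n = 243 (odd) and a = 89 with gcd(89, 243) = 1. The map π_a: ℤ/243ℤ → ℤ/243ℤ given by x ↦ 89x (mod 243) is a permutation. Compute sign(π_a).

Trace 190: π^k(190) = [190, 143, 91, 80, 73, 179, 136] for k=0..6.
14 cycles of lengths [54, 54, 54, 18, 18, 18, 6, 6, 6, 2, 2, 2, 2, 1].
sign(π) = (−1)^{n − #cycles} = (−1)^{243−14} = (−1)^229 = -1.
(89|243)_J = -1 (Zolotarev's lemma cross-check).

-1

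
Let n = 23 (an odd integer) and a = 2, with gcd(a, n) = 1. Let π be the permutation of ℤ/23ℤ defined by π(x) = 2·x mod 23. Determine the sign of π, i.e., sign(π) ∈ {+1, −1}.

+1

Orbit of 3 under x↦2x: [3, 6, 12, 1, 2, 4, 8]… (length divides ord_23(2)).
3 cycles of lengths [11, 11, 1].
Σ(ℓ_i−1) = 23−3 = 20; sign = (−1)^20 = +1.
Zolotarev: (2|23) = +1, matching the cycle-count sign.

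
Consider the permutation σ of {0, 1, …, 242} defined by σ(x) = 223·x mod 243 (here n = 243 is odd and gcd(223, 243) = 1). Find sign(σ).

+1

Orbit of 130 under x↦223x: [130, 73, 241, 40, 172, 205, 31]… (length divides ord_243(223)).
11 cycles of lengths [81, 81, 27, 27, 9, 9, 3, 3, 1, 1, 1].
243 − 11 = 232 transpositions; sign(π) = (−1)^232 = +1.
The Jacobi symbol (223|243) = +1 (Zolotarev) agrees.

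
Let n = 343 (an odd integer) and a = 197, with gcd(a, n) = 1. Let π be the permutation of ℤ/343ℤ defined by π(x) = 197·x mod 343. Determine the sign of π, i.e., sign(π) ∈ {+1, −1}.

Start at x=99: 99 → 295 → 148 → 1 → 197 → 50 → 246 → 99 (one orbit).
Cycle type of π: 7×42 + 1×49; total 91 cycles.
sign(π) = (−1)^{n − #cycles} = (−1)^{343−91} = (−1)^252 = +1.
The Jacobi symbol (197|343) = +1 (Zolotarev) agrees.

+1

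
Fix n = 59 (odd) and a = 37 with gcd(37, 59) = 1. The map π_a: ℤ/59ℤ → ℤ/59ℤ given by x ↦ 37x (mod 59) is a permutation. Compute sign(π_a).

-1

Trace 2: π^k(2) = [2, 15, 24, 3, 52, 36, 34] for k=0..6.
Decompose π into cycles: lengths [58, 1] (2 cycles, including the fixed point 0).
With 2 cycles on 59 points, sign = (−1)^{59−2} = -1.
Via Zolotarev, sign(π_{37}) = (37|59) = -1.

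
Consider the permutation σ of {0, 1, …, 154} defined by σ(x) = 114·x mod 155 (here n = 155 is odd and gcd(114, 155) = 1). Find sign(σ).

-1

Orbit of 74 under x↦114x: [74, 66, 84, 121, 154, 41, 24]… (length divides ord_155(114)).
Cycle type of π: 30×5 + 2×2 + 1; total 8 cycles.
sign(π) = (−1)^{n − #cycles} = (−1)^{155−8} = (−1)^147 = -1.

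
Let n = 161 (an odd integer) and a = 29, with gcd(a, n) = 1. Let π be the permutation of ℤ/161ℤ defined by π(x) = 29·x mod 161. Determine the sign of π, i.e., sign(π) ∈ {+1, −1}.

Orbit of 78 under x↦29x: [78, 8, 71, 127, 141, 64, 85]… (length divides ord_161(29)).
Cycle lengths of π_29 on ℤ/161ℤ: [11, 11, 11, 11, 11, 11, 11, 11, 11, 11, 11, 11, 11, 11, 1, 1, 1, 1, 1, 1, 1]; 21 cycles in total.
sign(π) = (−1)^{n − #cycles} = (−1)^{161−21} = (−1)^140 = +1.

+1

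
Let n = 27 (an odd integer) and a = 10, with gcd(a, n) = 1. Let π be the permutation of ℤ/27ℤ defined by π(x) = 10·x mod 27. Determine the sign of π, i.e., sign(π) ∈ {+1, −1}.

+1

Trace 10: π^k(10) = [10, 19, 1] for k=0..2.
Cycle type of π: 3×6 + 1×9; total 15 cycles.
sign(π) = (−1)^{n − #cycles} = (−1)^{27−15} = (−1)^12 = +1.
The Jacobi symbol (10|27) = +1 (Zolotarev) agrees.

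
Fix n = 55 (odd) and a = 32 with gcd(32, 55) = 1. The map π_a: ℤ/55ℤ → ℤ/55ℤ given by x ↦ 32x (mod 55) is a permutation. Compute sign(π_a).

+1

Start at x=34: 34 → 43 → 1 → 32 → 34 (one orbit).
Cycle type of π: 4×11 + 2×5 + 1; total 17 cycles.
sign(π) = (−1)^{n − #cycles} = (−1)^{55−17} = (−1)^38 = +1.
(32|55)_J = +1 (Zolotarev's lemma cross-check).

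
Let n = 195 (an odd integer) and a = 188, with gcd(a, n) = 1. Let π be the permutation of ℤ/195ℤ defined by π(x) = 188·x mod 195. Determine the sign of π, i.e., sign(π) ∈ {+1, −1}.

Start at x=16: 16 → 83 → 4 → 167 → 1 → 188 → 49 → … (one orbit).
π_188 has 20 disjoint cycles with lengths [12, 12, 12, 12, 12, 12, 12, 12, 12, 12, 12, 12, 12, 12, 12, 4, 4, 4, 2, 1] on {0,…,194}.
n − c = 195 − 20 = 175; sign = (−1)^175 = -1.
The Jacobi symbol (188|195) = -1 (Zolotarev) agrees.

-1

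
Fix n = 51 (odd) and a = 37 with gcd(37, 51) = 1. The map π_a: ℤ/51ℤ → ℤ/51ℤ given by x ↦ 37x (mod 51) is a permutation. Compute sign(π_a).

Start at x=28: 28 → 16 → 31 → 25 → 7 → 4 → 46 → … (one orbit).
The orbit structure of x ↦ 37x mod 51: 6 orbits of sizes [16, 16, 16, 1, 1, 1].
sign(π) = (−1)^{n − #cycles} = (−1)^{51−6} = (−1)^45 = -1.
Check: (37/51) = -1 by Zolotarev.

-1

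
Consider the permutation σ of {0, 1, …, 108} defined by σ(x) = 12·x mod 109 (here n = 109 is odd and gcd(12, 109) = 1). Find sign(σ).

+1

Start at x=49: 49 → 43 → 80 → 88 → 75 → 28 → 9 → … (one orbit).
Cycle lengths of π_12 on ℤ/109ℤ: [54, 54, 1]; 3 cycles in total.
109 − 3 = 106 transpositions; sign(π) = (−1)^106 = +1.
(12|109)_J = +1 (Zolotarev's lemma cross-check).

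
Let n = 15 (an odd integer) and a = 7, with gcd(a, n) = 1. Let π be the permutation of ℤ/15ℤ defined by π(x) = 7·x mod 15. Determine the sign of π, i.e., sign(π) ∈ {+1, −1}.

-1

Orbit of 1 under x↦7x: [1, 7, 4, 13]… (length divides ord_15(7)).
The orbit structure of x ↦ 7x mod 15: 6 orbits of sizes [4, 4, 4, 1, 1, 1].
With 6 cycles on 15 points, sign = (−1)^{15−6} = -1.
(7|15)_J = -1 (Zolotarev's lemma cross-check).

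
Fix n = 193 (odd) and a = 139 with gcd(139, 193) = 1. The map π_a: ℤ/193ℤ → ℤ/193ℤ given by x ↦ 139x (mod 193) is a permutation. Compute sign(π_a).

+1

Start at x=162: 162 → 130 → 121 → 28 → 32 → 9 → 93 → … (one orbit).
3 cycles of lengths [96, 96, 1].
3 cycles on 193: each ℓ→(−1)^(ℓ−1), product (−1)^190 = +1.
Via Zolotarev, sign(π_{139}) = (139|193) = +1.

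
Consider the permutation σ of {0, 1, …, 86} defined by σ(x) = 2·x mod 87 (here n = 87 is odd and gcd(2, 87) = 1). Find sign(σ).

+1

Trace 7: π^k(7) = [7, 14, 28, 56, 25, 50, 13] for k=0..6.
π_2 has 5 disjoint cycles with lengths [28, 28, 28, 2, 1] on {0,…,86}.
Σ(ℓ_i−1) = 87−5 = 82; sign = (−1)^82 = +1.
(2|87)_J = +1 (Zolotarev's lemma cross-check).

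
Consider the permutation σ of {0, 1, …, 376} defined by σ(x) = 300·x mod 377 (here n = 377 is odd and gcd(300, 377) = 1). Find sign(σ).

Start at x=1: 1 → 300 → 274 → 14 → 53 → 66 → 196 → … (one orbit).
26 cycles of lengths [28, 28, 28, 28, 28, 28, 28, 28, 28, 28, 28, 28, 28, 1, 1, 1, 1, 1, 1, 1, 1, 1, 1, 1, 1, 1].
26 cycles on 377: each ℓ→(−1)^(ℓ−1), product (−1)^351 = -1.

-1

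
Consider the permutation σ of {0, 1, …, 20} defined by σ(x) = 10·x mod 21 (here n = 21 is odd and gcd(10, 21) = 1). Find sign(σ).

Trace 13: π^k(13) = [13, 4, 19, 1, 10, 16] for k=0..5.
π_10 has 6 disjoint cycles with lengths [6, 6, 6, 1, 1, 1] on {0,…,20}.
n − c = 21 − 6 = 15; sign = (−1)^15 = -1.
(10|21)_J = -1 (Zolotarev's lemma cross-check).

-1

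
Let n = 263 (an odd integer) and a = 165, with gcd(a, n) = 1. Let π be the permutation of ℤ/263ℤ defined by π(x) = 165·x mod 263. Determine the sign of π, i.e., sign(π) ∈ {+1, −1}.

Start at x=17: 17 → 175 → 208 → 130 → 147 → 59 → 4 → … (one orbit).
Decompose π into cycles: lengths [262, 1] (2 cycles, including the fixed point 0).
Σ(ℓ_i−1) = 263−2 = 261; sign = (−1)^261 = -1.

-1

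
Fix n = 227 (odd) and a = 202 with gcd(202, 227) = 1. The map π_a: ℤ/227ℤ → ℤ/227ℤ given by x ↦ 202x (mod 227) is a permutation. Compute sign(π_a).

-1

Orbit of 96 under x↦202x: [96, 97, 72, 16, 54, 12, 154]… (length divides ord_227(202)).
π_202 has 2 disjoint cycles with lengths [226, 1] on {0,…,226}.
With 2 cycles on 227 points, sign = (−1)^{227−2} = -1.
The Jacobi symbol (202|227) = -1 (Zolotarev) agrees.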